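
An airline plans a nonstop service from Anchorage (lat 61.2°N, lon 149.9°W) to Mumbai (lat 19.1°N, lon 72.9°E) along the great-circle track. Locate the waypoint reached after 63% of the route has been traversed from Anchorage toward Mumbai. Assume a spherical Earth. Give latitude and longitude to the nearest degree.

≈ lat 51°N, lon 90°E

Convert each endpoint to a unit vector on the sphere (x = cos φ cos λ, y = cos φ sin λ, z = sin φ).
The central angle between the endpoints is δ = arccos(p₁·p₂) ≈ 1.618 rad (92.7°).
Interpolate at f = 0.63 with slerp weights a = sin((1−f)δ)/sin δ ≈ 0.564, b = sin(fδ)/sin δ ≈ 0.853.
p = a·p₁ + b·p₂ ≈ (0.002, 0.634, 0.773); φ = arcsin(p_z) ≈ 50.66°, λ = atan2(p_y, p_x) ≈ 89.84°.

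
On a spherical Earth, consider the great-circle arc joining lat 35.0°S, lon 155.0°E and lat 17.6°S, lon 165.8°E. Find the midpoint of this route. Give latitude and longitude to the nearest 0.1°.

≈ lat 26.4°S, lon 160.8°E

Write both endpoints as unit vectors p₁, p₂ with components (cos φ cos λ, cos φ sin λ, sin φ).
The central angle between the endpoints is δ = arccos(p₁·p₂) ≈ 0.347 rad (19.9°).
Interpolate at f = 1/2 with slerp weights a = sin((1−f)δ)/sin δ ≈ 0.508, b = sin(fδ)/sin δ ≈ 0.508.
p = a·p₁ + b·p₂ ≈ (-0.846, 0.294, -0.445); φ = arcsin(p_z) ≈ -26.40°, λ = atan2(p_y, p_x) ≈ 160.81°.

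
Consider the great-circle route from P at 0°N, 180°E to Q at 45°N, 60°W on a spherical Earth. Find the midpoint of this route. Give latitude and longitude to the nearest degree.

Convert each endpoint to a unit vector on the sphere (x = cos φ cos λ, y = cos φ sin λ, z = sin φ).
The central angle between the endpoints is δ = arccos(p₁·p₂) ≈ 1.932 rad (110.7°).
Interpolate at f = 1/2 with slerp weights a = sin((1−f)δ)/sin δ ≈ 0.879, b = sin(fδ)/sin δ ≈ 0.879.
p = a·p₁ + b·p₂ ≈ (-0.569, -0.539, 0.622); φ = arcsin(p_z) ≈ 38.45°, λ = atan2(p_y, p_x) ≈ -136.55°.

≈ 38°N, 137°W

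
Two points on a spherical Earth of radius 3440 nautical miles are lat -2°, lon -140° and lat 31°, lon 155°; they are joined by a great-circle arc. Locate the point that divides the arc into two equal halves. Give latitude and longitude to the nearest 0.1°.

≈ lat 17.0°, lon -169.7°

From cos δ = sin φ₁ sin φ₂ + cos φ₁ cos φ₂ cos Δλ, the central angle is δ ≈ 1.220 rad (69.9°).
Interpolate at f = 1/2 with slerp weights a = sin((1−f)δ)/sin δ ≈ 0.610, b = sin(fδ)/sin δ ≈ 0.610.
p = a·p₁ + b·p₂ ≈ (-0.941, -0.171, 0.293); φ = arcsin(p_z) ≈ 17.03°, λ = atan2(p_y, p_x) ≈ -169.71°.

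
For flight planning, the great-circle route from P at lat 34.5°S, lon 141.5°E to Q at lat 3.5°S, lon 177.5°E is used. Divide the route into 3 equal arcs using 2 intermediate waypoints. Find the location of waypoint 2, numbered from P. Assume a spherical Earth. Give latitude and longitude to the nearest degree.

From cos δ = sin φ₁ sin φ₂ + cos φ₁ cos φ₂ cos Δλ, the central angle is δ ≈ 0.795 rad (45.6°).
Interpolate at f = 2/3 with slerp weights a = sin((1−f)δ)/sin δ ≈ 0.367, b = sin(fδ)/sin δ ≈ 0.708.
p = a·p₁ + b·p₂ ≈ (-0.943, 0.219, -0.251); φ = arcsin(p_z) ≈ -14.54°, λ = atan2(p_y, p_x) ≈ 166.92°.

≈ lat 15°S, lon 167°E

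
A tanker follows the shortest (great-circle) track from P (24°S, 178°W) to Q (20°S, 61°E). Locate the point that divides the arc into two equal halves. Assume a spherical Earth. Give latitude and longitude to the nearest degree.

Write both endpoints as unit vectors p₁, p₂ with components (cos φ cos λ, cos φ sin λ, sin φ).
The central angle between the endpoints is δ = arccos(p₁·p₂) ≈ 1.879 rad (107.6°).
Interpolate at f = 1/2 with slerp weights a = sin((1−f)δ)/sin δ ≈ 0.847, b = sin(fδ)/sin δ ≈ 0.847.
p = a·p₁ + b·p₂ ≈ (-0.387, 0.669, -0.634); φ = arcsin(p_z) ≈ -39.36°, λ = atan2(p_y, p_x) ≈ 120.07°.

≈ (39°S, 120°E)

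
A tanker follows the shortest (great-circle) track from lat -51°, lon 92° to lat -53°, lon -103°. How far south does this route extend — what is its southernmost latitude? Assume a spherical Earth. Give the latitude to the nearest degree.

The great circle lies in the plane with unit normal n̂ = (p₁ × p₂)/|p₁ × p₂|.
Here n̂_z ≈ +0.101; the vertex latitude is φ_max = arccos|n̂_z| ≈ 84.2°.
Check via Clairaut: cos φ_max = |cos φ₁| · sin C = cos(51.0°)·sin(170.7°) ≈ 0.101, again giving ≈ 84.2°.

≈ -84°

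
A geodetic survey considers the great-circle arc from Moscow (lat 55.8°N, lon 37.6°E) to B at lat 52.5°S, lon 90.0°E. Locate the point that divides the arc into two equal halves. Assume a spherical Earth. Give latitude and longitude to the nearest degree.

Write both endpoints as unit vectors p₁, p₂ with components (cos φ cos λ, cos φ sin λ, sin φ).
The central angle between the endpoints is δ = arccos(p₁·p₂) ≈ 2.035 rad (116.6°).
Interpolate at f = 1/2 with slerp weights a = sin((1−f)δ)/sin δ ≈ 0.951, b = sin(fδ)/sin δ ≈ 0.951.
p = a·p₁ + b·p₂ ≈ (0.424, 0.905, 0.032); φ = arcsin(p_z) ≈ 1.84°, λ = atan2(p_y, p_x) ≈ 64.92°.

≈ lat 2°N, lon 65°E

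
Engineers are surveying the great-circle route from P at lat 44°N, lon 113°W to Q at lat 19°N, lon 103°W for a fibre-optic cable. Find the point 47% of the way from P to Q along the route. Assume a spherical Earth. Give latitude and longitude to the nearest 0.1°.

Convert each endpoint to a unit vector on the sphere (x = cos φ cos λ, y = cos φ sin λ, z = sin φ).
The central angle between the endpoints is δ = arccos(p₁·p₂) ≈ 0.460 rad (26.4°).
Interpolate at f = 0.47 with slerp weights a = sin((1−f)δ)/sin δ ≈ 0.544, b = sin(fδ)/sin δ ≈ 0.483.
p = a·p₁ + b·p₂ ≈ (-0.256, -0.805, 0.535); φ = arcsin(p_z) ≈ 32.35°, λ = atan2(p_y, p_x) ≈ -107.61°.

≈ lat 32.3°N, lon 107.6°W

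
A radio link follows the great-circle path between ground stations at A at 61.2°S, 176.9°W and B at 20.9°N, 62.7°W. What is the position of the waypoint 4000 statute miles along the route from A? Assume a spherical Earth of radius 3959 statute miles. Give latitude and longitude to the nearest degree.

Convert each endpoint to a unit vector on the sphere (x = cos φ cos λ, y = cos φ sin λ, z = sin φ).
The central angle between the endpoints is δ = arccos(p₁·p₂) ≈ 2.091 rad (119.8°). The total great-circle distance is δ·R ≈ 2.091 × 3959 ≈ 8278 mi, so the target fraction is f = 4000/8278 ≈ 0.483.
Interpolate at f ≈ 0.483 with slerp weights a = sin((1−f)δ)/sin δ ≈ 1.017, b = sin(fδ)/sin δ ≈ 0.976.
p = a·p₁ + b·p₂ ≈ (-0.071, -0.837, -0.543); φ = arcsin(p_z) ≈ -32.87°, λ = atan2(p_y, p_x) ≈ -94.84°.

≈ 33°S, 95°W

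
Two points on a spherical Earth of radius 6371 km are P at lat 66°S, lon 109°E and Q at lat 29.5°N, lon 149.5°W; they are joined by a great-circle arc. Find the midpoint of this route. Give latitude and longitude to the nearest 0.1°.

≈ lat 25.5°S, lon 176.3°W

Write both endpoints as unit vectors p₁, p₂ with components (cos φ cos λ, cos φ sin λ, sin φ).
The central angle between the endpoints is δ = arccos(p₁·p₂) ≈ 2.118 rad (121.4°).
Interpolate at f = 1/2 with slerp weights a = sin((1−f)δ)/sin δ ≈ 1.021, b = sin(fδ)/sin δ ≈ 1.021.
p = a·p₁ + b·p₂ ≈ (-0.901, -0.058, -0.430); φ = arcsin(p_z) ≈ -25.47°, λ = atan2(p_y, p_x) ≈ -176.29°.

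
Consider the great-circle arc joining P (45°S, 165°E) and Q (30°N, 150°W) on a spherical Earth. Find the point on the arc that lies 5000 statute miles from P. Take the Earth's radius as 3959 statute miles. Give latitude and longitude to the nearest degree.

≈ (19°N, 157°W)

Convert each endpoint to a unit vector on the sphere (x = cos φ cos λ, y = cos φ sin λ, z = sin φ).
The central angle between the endpoints is δ = arccos(p₁·p₂) ≈ 1.491 rad (85.4°). The total great-circle distance is δ·R ≈ 1.491 × 3959 ≈ 5904 mi, so the target fraction is f = 5000/5904 ≈ 0.847.
Interpolate at f ≈ 0.847 with slerp weights a = sin((1−f)δ)/sin δ ≈ 0.227, b = sin(fδ)/sin δ ≈ 0.956.
p = a·p₁ + b·p₂ ≈ (-0.872, -0.372, 0.317); φ = arcsin(p_z) ≈ 18.51°, λ = atan2(p_y, p_x) ≈ -156.88°.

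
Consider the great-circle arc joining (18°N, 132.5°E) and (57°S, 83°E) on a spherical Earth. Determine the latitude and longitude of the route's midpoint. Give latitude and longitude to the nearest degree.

≈ (21°S, 115°E)

Write both endpoints as unit vectors p₁, p₂ with components (cos φ cos λ, cos φ sin λ, sin φ).
The central angle between the endpoints is δ = arccos(p₁·p₂) ≈ 1.493 rad (85.6°).
Interpolate at f = 1/2 with slerp weights a = sin((1−f)δ)/sin δ ≈ 0.681, b = sin(fδ)/sin δ ≈ 0.681.
p = a·p₁ + b·p₂ ≈ (-0.393, 0.846, -0.361); φ = arcsin(p_z) ≈ -21.15°, λ = atan2(p_y, p_x) ≈ 114.89°.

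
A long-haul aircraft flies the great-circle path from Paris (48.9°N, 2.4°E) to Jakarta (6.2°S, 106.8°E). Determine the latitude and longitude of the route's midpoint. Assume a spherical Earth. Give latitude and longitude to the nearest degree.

Convert each endpoint to a unit vector on the sphere (x = cos φ cos λ, y = cos φ sin λ, z = sin φ).
The central angle between the endpoints is δ = arccos(p₁·p₂) ≈ 1.817 rad (104.1°).
Interpolate at f = 1/2 with slerp weights a = sin((1−f)δ)/sin δ ≈ 0.813, b = sin(fδ)/sin δ ≈ 0.813.
p = a·p₁ + b·p₂ ≈ (0.300, 0.796, 0.525); φ = arcsin(p_z) ≈ 31.67°, λ = atan2(p_y, p_x) ≈ 69.33°.

≈ 32°N, 69°E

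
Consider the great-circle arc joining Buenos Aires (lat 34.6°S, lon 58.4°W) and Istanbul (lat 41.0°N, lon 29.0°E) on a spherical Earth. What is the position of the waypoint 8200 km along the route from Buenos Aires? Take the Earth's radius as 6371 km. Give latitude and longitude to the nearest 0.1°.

Write both endpoints as unit vectors p₁, p₂ with components (cos φ cos λ, cos φ sin λ, sin φ).
The central angle between the endpoints is δ = arccos(p₁·p₂) ≈ 1.922 rad (110.1°). The total great-circle distance is δ·R ≈ 1.922 × 6371 ≈ 12247 km, so the target fraction is f = 8200/12247 ≈ 0.670.
Interpolate at f ≈ 0.670 with slerp weights a = sin((1−f)δ)/sin δ ≈ 0.632, b = sin(fδ)/sin δ ≈ 1.023.
p = a·p₁ + b·p₂ ≈ (0.948, -0.069, 0.312); φ = arcsin(p_z) ≈ 18.18°, λ = atan2(p_y, p_x) ≈ -4.16°.

≈ lat 18.2°N, lon 4.2°W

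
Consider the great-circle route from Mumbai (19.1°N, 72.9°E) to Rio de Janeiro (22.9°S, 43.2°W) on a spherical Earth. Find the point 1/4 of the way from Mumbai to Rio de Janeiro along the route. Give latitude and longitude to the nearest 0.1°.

≈ 8.8°N, 43.6°E

The haversine formula gives a central angle δ ≈ 2.106 rad (120.7°) between the endpoints.
Interpolate at f = 1/4 with slerp weights a = sin((1−f)δ)/sin δ ≈ 1.163, b = sin(fδ)/sin δ ≈ 0.584.
p = a·p₁ + b·p₂ ≈ (0.715, 0.682, 0.153); φ = arcsin(p_z) ≈ 8.80°, λ = atan2(p_y, p_x) ≈ 43.61°.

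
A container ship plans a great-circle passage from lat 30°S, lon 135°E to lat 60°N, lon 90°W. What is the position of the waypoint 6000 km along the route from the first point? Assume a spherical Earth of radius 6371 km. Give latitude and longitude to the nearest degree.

≈ lat 18°N, lon 161°E

Convert each endpoint to a unit vector on the sphere (x = cos φ cos λ, y = cos φ sin λ, z = sin φ).
The central angle between the endpoints is δ = arccos(p₁·p₂) ≈ 2.403 rad (137.7°). The total great-circle distance is δ·R ≈ 2.403 × 6371 ≈ 15307 km, so the target fraction is f = 6000/15307 ≈ 0.392.
Interpolate at f ≈ 0.392 with slerp weights a = sin((1−f)δ)/sin δ ≈ 1.476, b = sin(fδ)/sin δ ≈ 1.201.
p = a·p₁ + b·p₂ ≈ (-0.904, 0.303, 0.302); φ = arcsin(p_z) ≈ 17.57°, λ = atan2(p_y, p_x) ≈ 161.44°.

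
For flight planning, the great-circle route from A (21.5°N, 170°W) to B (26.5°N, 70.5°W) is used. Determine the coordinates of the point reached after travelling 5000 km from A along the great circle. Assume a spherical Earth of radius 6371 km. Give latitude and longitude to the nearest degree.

Convert each endpoint to a unit vector on the sphere (x = cos φ cos λ, y = cos φ sin λ, z = sin φ).
The central angle between the endpoints is δ = arccos(p₁·p₂) ≈ 1.545 rad (88.5°). The total great-circle distance is δ·R ≈ 1.545 × 6371 ≈ 9841 km, so the target fraction is f = 5000/9841 ≈ 0.508.
Interpolate at f ≈ 0.508 with slerp weights a = sin((1−f)δ)/sin δ ≈ 0.689, b = sin(fδ)/sin δ ≈ 0.707.
p = a·p₁ + b·p₂ ≈ (-0.420, -0.708, 0.568); φ = arcsin(p_z) ≈ 34.61°, λ = atan2(p_y, p_x) ≈ -120.70°.

≈ (35°N, 121°W)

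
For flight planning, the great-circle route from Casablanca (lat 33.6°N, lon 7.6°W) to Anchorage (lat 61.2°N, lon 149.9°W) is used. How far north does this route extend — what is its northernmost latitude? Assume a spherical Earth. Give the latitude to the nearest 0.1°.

≈ 75.6°N

The great circle lies in the plane with unit normal n̂ = (p₁ × p₂)/|p₁ × p₂|.
Here n̂_z ≈ -0.249; the vertex latitude is φ_max = arccos|n̂_z| ≈ 75.6°.
Check via Clairaut: cos φ_max = |cos φ₁| · sin C = cos(33.6°)·sin(17.4°) ≈ 0.249, again giving ≈ 75.6°.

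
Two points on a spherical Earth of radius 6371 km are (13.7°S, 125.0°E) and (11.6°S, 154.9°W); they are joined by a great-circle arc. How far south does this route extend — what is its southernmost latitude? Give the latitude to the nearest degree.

≈ 16°S

The great circle lies in the plane with unit normal n̂ = (p₁ × p₂)/|p₁ × p₂|.
Here n̂_z ≈ +0.959; the vertex latitude is φ_max = arccos|n̂_z| ≈ 16.4°.
Check via Clairaut: cos φ_max = |cos φ₁| · sin C = cos(13.7°)·sin(99.2°) ≈ 0.959, again giving ≈ 16.4°.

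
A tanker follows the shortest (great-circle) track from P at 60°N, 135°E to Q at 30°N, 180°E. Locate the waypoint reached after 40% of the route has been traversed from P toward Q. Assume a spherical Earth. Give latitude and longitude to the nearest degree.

The haversine formula gives a central angle δ ≈ 0.739 rad (42.3°) between the endpoints.
Interpolate at f = 0.40 with slerp weights a = sin((1−f)δ)/sin δ ≈ 0.637, b = sin(fδ)/sin δ ≈ 0.432.
p = a·p₁ + b·p₂ ≈ (-0.600, 0.225, 0.768); φ = arcsin(p_z) ≈ 50.16°, λ = atan2(p_y, p_x) ≈ 159.42°.

≈ 50°N, 159°E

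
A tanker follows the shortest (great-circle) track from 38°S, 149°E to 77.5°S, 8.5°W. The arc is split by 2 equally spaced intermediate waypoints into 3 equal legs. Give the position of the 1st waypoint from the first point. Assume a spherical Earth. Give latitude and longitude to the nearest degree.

≈ 59°S, 145°E

From cos δ = sin φ₁ sin φ₂ + cos φ₁ cos φ₂ cos Δλ, the central angle is δ ≈ 1.111 rad (63.7°).
Interpolate at f = 1/3 with slerp weights a = sin((1−f)δ)/sin δ ≈ 0.753, b = sin(fδ)/sin δ ≈ 0.404.
p = a·p₁ + b·p₂ ≈ (-0.422, 0.293, -0.858); φ = arcsin(p_z) ≈ -59.09°, λ = atan2(p_y, p_x) ≈ 145.27°.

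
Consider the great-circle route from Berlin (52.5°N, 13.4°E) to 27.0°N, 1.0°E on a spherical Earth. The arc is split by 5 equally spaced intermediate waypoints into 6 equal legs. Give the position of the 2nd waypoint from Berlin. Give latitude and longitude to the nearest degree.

The haversine formula gives a central angle δ ≈ 0.474 rad (27.1°) between the endpoints.
Interpolate at f = 2/6 with slerp weights a = sin((1−f)δ)/sin δ ≈ 0.681, b = sin(fδ)/sin δ ≈ 0.345.
p = a·p₁ + b·p₂ ≈ (0.710, 0.101, 0.697); φ = arcsin(p_z) ≈ 44.16°, λ = atan2(p_y, p_x) ≈ 8.13°.

≈ 44°N, 8°E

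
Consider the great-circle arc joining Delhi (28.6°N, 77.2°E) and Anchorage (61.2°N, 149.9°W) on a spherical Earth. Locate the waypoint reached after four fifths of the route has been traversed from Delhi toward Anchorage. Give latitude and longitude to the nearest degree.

The haversine formula gives a central angle δ ≈ 1.439 rad (82.4°) between the endpoints.
Interpolate at f = 4/5 with slerp weights a = sin((1−f)δ)/sin δ ≈ 0.286, b = sin(fδ)/sin δ ≈ 0.921.
p = a·p₁ + b·p₂ ≈ (-0.328, 0.023, 0.944); φ = arcsin(p_z) ≈ 70.79°, λ = atan2(p_y, p_x) ≈ 176.07°.

≈ (71°N, 176°E)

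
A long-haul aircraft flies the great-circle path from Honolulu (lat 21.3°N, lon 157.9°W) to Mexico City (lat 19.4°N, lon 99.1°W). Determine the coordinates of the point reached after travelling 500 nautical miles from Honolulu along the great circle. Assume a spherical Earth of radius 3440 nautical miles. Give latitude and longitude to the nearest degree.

The haversine formula gives a central angle δ ≈ 0.957 rad (54.8°) between the endpoints. The total great-circle distance is δ·R ≈ 0.957 × 3440 ≈ 3292 nmi, so the target fraction is f = 500/3292 ≈ 0.152.
Interpolate at f ≈ 0.152 with slerp weights a = sin((1−f)δ)/sin δ ≈ 0.887, b = sin(fδ)/sin δ ≈ 0.177.
p = a·p₁ + b·p₂ ≈ (-0.792, -0.476, 0.381); φ = arcsin(p_z) ≈ 22.41°, λ = atan2(p_y, p_x) ≈ -149.01°.

≈ lat 22°N, lon 149°W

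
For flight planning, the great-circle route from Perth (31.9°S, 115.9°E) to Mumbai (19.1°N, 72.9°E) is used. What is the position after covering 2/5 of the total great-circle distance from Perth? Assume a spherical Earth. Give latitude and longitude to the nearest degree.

Convert each endpoint to a unit vector on the sphere (x = cos φ cos λ, y = cos φ sin λ, z = sin φ).
The central angle between the endpoints is δ = arccos(p₁·p₂) ≈ 1.144 rad (65.6°).
Interpolate at f = 2/5 with slerp weights a = sin((1−f)δ)/sin δ ≈ 0.696, b = sin(fδ)/sin δ ≈ 0.485.
p = a·p₁ + b·p₂ ≈ (-0.123, 0.970, -0.209); φ = arcsin(p_z) ≈ -12.07°, λ = atan2(p_y, p_x) ≈ 97.25°.

≈ 12°S, 97°E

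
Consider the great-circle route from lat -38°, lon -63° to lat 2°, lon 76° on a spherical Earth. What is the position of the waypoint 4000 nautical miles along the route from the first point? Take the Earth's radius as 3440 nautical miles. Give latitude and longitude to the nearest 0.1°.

Convert each endpoint to a unit vector on the sphere (x = cos φ cos λ, y = cos φ sin λ, z = sin φ).
The central angle between the endpoints is δ = arccos(p₁·p₂) ≈ 2.234 rad (128.0°). The total great-circle distance is δ·R ≈ 2.234 × 3440 ≈ 7686 nmi, so the target fraction is f = 4000/7686 ≈ 0.520.
Interpolate at f ≈ 0.520 with slerp weights a = sin((1−f)δ)/sin δ ≈ 1.114, b = sin(fδ)/sin δ ≈ 1.165.
p = a·p₁ + b·p₂ ≈ (0.680, 0.347, -0.645); φ = arcsin(p_z) ≈ -40.19°, λ = atan2(p_y, p_x) ≈ 27.05°.

≈ lat -40.2°, lon 27.1°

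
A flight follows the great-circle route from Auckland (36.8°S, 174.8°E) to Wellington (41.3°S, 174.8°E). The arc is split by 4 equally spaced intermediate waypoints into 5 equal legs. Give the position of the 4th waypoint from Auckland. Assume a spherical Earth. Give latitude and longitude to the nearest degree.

Convert each endpoint to a unit vector on the sphere (x = cos φ cos λ, y = cos φ sin λ, z = sin φ).
The central angle between the endpoints is δ = arccos(p₁·p₂) ≈ 0.079 rad (4.5°).
Interpolate at f = 4/5 with slerp weights a = sin((1−f)δ)/sin δ ≈ 0.200, b = sin(fδ)/sin δ ≈ 0.800.
p = a·p₁ + b·p₂ ≈ (-0.758, 0.069, -0.648); φ = arcsin(p_z) ≈ -40.40°, λ = atan2(p_y, p_x) ≈ 174.80°.

≈ 40°S, 175°E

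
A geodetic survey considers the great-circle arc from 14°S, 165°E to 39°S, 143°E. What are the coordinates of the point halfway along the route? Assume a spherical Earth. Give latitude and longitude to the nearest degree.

≈ 27°S, 155°E

From cos δ = sin φ₁ sin φ₂ + cos φ₁ cos φ₂ cos Δλ, the central angle is δ ≈ 0.552 rad (31.6°).
Interpolate at f = 1/2 with slerp weights a = sin((1−f)δ)/sin δ ≈ 0.520, b = sin(fδ)/sin δ ≈ 0.520.
p = a·p₁ + b·p₂ ≈ (-0.810, 0.374, -0.453); φ = arcsin(p_z) ≈ -26.92°, λ = atan2(p_y, p_x) ≈ 155.23°.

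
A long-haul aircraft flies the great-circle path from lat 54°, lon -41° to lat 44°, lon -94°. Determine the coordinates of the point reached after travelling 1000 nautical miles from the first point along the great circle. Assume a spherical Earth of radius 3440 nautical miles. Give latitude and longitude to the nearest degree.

≈ lat 52°, lon -69°

Write both endpoints as unit vectors p₁, p₂ with components (cos φ cos λ, cos φ sin λ, sin φ).
The central angle between the endpoints is δ = arccos(p₁·p₂) ≈ 0.616 rad (35.3°). The total great-circle distance is δ·R ≈ 0.616 × 3440 ≈ 2118 nmi, so the target fraction is f = 1000/2118 ≈ 0.472.
Interpolate at f ≈ 0.472 with slerp weights a = sin((1−f)δ)/sin δ ≈ 0.553, b = sin(fδ)/sin δ ≈ 0.496.
p = a·p₁ + b·p₂ ≈ (0.220, -0.569, 0.792); φ = arcsin(p_z) ≈ 52.37°, λ = atan2(p_y, p_x) ≈ -68.85°.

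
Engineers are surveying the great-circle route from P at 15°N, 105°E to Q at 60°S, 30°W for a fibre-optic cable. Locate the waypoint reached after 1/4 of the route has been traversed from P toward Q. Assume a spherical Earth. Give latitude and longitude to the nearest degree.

≈ 13°S, 92°E

From cos δ = sin φ₁ sin φ₂ + cos φ₁ cos φ₂ cos Δλ, the central angle is δ ≈ 2.172 rad (124.4°).
Interpolate at f = 1/4 with slerp weights a = sin((1−f)δ)/sin δ ≈ 1.211, b = sin(fδ)/sin δ ≈ 0.627.
p = a·p₁ + b·p₂ ≈ (-0.031, 0.973, -0.229); φ = arcsin(p_z) ≈ -13.26°, λ = atan2(p_y, p_x) ≈ 91.84°.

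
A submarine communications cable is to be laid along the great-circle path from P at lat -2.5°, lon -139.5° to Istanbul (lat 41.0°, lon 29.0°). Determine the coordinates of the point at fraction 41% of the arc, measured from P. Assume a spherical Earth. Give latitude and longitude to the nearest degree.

≈ lat 53°, lon -120°

The haversine formula gives a central angle δ ≈ 2.446 rad (140.1°) between the endpoints.
Interpolate at f = 0.41 with slerp weights a = sin((1−f)δ)/sin δ ≈ 1.547, b = sin(fδ)/sin δ ≈ 1.315.
p = a·p₁ + b·p₂ ≈ (-0.307, -0.523, 0.795); φ = arcsin(p_z) ≈ 52.67°, λ = atan2(p_y, p_x) ≈ -120.46°.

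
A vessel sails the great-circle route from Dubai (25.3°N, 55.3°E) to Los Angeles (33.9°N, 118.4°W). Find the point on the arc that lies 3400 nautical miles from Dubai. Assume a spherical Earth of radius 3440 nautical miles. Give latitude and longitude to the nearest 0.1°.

From cos δ = sin φ₁ sin φ₂ + cos φ₁ cos φ₂ cos Δλ, the central angle is δ ≈ 2.103 rad (120.5°). The total great-circle distance is δ·R ≈ 2.103 × 3440 ≈ 7235 nmi, so the target fraction is f = 3400/7235 ≈ 0.470.
Interpolate at f ≈ 0.470 with slerp weights a = sin((1−f)δ)/sin δ ≈ 1.042, b = sin(fδ)/sin δ ≈ 0.969.
p = a·p₁ + b·p₂ ≈ (0.154, 0.067, 0.986); φ = arcsin(p_z) ≈ 80.36°, λ = atan2(p_y, p_x) ≈ 23.50°.

≈ 80.4°N, 23.5°E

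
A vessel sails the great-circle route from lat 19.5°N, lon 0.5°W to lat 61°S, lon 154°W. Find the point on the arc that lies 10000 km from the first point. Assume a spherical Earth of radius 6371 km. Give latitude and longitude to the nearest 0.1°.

≈ lat 63.9°S, lon 44.0°W

Convert each endpoint to a unit vector on the sphere (x = cos φ cos λ, y = cos φ sin λ, z = sin φ).
The central angle between the endpoints is δ = arccos(p₁·p₂) ≈ 2.348 rad (134.5°). The total great-circle distance is δ·R ≈ 2.348 × 6371 ≈ 14956 km, so the target fraction is f = 10000/14956 ≈ 0.669.
Interpolate at f ≈ 0.669 with slerp weights a = sin((1−f)δ)/sin δ ≈ 0.984, b = sin(fδ)/sin δ ≈ 1.402.
p = a·p₁ + b·p₂ ≈ (0.317, -0.306, -0.898); φ = arcsin(p_z) ≈ -63.88°, λ = atan2(p_y, p_x) ≈ -44.04°.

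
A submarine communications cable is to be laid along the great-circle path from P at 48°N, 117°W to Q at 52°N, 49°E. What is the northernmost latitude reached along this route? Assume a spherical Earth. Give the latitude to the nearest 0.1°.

≈ 84.2°N

The great circle lies in the plane with unit normal n̂ = (p₁ × p₂)/|p₁ × p₂|.
Here n̂_z ≈ +0.101; the vertex latitude is φ_max = arccos|n̂_z| ≈ 84.2°.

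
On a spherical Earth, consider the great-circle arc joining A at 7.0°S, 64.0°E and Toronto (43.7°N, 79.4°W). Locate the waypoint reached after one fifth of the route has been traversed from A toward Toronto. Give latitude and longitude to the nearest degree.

Write both endpoints as unit vectors p₁, p₂ with components (cos φ cos λ, cos φ sin λ, sin φ).
The central angle between the endpoints is δ = arccos(p₁·p₂) ≈ 2.292 rad (131.3°).
Interpolate at f = 1/5 with slerp weights a = sin((1−f)δ)/sin δ ≈ 1.286, b = sin(fδ)/sin δ ≈ 0.589.
p = a·p₁ + b·p₂ ≈ (0.638, 0.728, 0.250); φ = arcsin(p_z) ≈ 14.50°, λ = atan2(p_y, p_x) ≈ 48.79°.

≈ 14°N, 49°E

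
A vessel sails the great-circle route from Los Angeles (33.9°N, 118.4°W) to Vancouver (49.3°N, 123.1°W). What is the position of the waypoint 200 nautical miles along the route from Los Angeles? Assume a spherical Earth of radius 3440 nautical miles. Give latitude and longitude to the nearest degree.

Convert each endpoint to a unit vector on the sphere (x = cos φ cos λ, y = cos φ sin λ, z = sin φ).
The central angle between the endpoints is δ = arccos(p₁·p₂) ≈ 0.276 rad (15.8°). The total great-circle distance is δ·R ≈ 0.276 × 3440 ≈ 948 nmi, so the target fraction is f = 200/948 ≈ 0.211.
Interpolate at f ≈ 0.211 with slerp weights a = sin((1−f)δ)/sin δ ≈ 0.793, b = sin(fδ)/sin δ ≈ 0.214.
p = a·p₁ + b·p₂ ≈ (-0.389, -0.696, 0.604); φ = arcsin(p_z) ≈ 37.16°, λ = atan2(p_y, p_x) ≈ -119.22°.

≈ 37°N, 119°W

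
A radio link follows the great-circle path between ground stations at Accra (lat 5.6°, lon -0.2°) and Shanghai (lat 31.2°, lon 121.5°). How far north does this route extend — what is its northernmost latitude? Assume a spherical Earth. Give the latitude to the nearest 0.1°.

The great circle lies in the plane with unit normal n̂ = (p₁ × p₂)/|p₁ × p₂|.
Here n̂_z ≈ +0.789; the vertex latitude is φ_max = arccos|n̂_z| ≈ 37.9°.
Check via Clairaut: cos φ_max = |cos φ₁| · sin C = cos(5.6°)·sin(52.5°) ≈ 0.789, again giving ≈ 37.9°.

≈ 37.9°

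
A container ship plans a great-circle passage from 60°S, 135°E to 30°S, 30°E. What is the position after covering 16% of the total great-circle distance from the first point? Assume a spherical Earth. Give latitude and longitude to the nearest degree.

≈ 64°S, 112°E

From cos δ = sin φ₁ sin φ₂ + cos φ₁ cos φ₂ cos Δλ, the central angle is δ ≈ 1.244 rad (71.3°).
Interpolate at f = 0.16 with slerp weights a = sin((1−f)δ)/sin δ ≈ 0.913, b = sin(fδ)/sin δ ≈ 0.209.
p = a·p₁ + b·p₂ ≈ (-0.166, 0.413, -0.895); φ = arcsin(p_z) ≈ -63.55°, λ = atan2(p_y, p_x) ≈ 111.92°.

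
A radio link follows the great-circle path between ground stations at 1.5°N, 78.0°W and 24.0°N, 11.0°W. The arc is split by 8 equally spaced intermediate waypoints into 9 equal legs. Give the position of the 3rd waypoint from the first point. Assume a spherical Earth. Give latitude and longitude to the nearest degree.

Convert each endpoint to a unit vector on the sphere (x = cos φ cos λ, y = cos φ sin λ, z = sin φ).
The central angle between the endpoints is δ = arccos(p₁·p₂) ≈ 1.195 rad (68.4°).
Interpolate at f = 3/9 with slerp weights a = sin((1−f)δ)/sin δ ≈ 0.769, b = sin(fδ)/sin δ ≈ 0.417.
p = a·p₁ + b·p₂ ≈ (0.534, -0.824, 0.190); φ = arcsin(p_z) ≈ 10.93°, λ = atan2(p_y, p_x) ≈ -57.08°.

≈ 11°N, 57°W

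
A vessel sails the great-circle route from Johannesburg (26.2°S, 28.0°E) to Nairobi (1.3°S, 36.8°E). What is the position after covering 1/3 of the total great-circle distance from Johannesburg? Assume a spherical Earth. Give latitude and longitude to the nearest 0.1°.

From cos δ = sin φ₁ sin φ₂ + cos φ₁ cos φ₂ cos Δλ, the central angle is δ ≈ 0.459 rad (26.3°).
Interpolate at f = 1/3 with slerp weights a = sin((1−f)δ)/sin δ ≈ 0.680, b = sin(fδ)/sin δ ≈ 0.344.
p = a·p₁ + b·p₂ ≈ (0.814, 0.492, -0.308); φ = arcsin(p_z) ≈ -17.94°, λ = atan2(p_y, p_x) ≈ 31.17°.

≈ 17.9°S, 31.2°E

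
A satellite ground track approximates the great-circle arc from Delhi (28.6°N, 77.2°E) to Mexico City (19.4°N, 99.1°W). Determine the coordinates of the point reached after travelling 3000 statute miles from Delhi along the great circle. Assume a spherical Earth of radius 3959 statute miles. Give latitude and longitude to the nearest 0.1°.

≈ 71.6°N, 66.9°E

Convert each endpoint to a unit vector on the sphere (x = cos φ cos λ, y = cos φ sin λ, z = sin φ).
The central angle between the endpoints is δ = arccos(p₁·p₂) ≈ 2.302 rad (131.9°). The total great-circle distance is δ·R ≈ 2.302 × 3959 ≈ 9112 mi, so the target fraction is f = 3000/9112 ≈ 0.329.
Interpolate at f ≈ 0.329 with slerp weights a = sin((1−f)δ)/sin δ ≈ 1.342, b = sin(fδ)/sin δ ≈ 0.923.
p = a·p₁ + b·p₂ ≈ (0.123, 0.290, 0.949); φ = arcsin(p_z) ≈ 71.65°, λ = atan2(p_y, p_x) ≈ 66.92°.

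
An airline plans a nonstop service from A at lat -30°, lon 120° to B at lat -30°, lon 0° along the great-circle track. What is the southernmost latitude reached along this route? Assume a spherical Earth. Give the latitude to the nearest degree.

≈ -49°

The great circle lies in the plane with unit normal n̂ = (p₁ × p₂)/|p₁ × p₂|.
Here n̂_z ≈ -0.655; the vertex latitude is φ_max = arccos|n̂_z| ≈ 49.1°.
Check via Clairaut: cos φ_max = |cos φ₁| · sin C = cos(30.0°)·sin(130.9°) ≈ 0.655, again giving ≈ 49.1°.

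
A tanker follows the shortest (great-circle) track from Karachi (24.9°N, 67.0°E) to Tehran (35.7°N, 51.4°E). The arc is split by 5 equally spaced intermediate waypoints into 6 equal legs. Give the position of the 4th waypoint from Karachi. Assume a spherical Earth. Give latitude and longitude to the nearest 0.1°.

≈ 32.3°N, 57.0°E

Convert each endpoint to a unit vector on the sphere (x = cos φ cos λ, y = cos φ sin λ, z = sin φ).
The central angle between the endpoints is δ = arccos(p₁·p₂) ≈ 0.301 rad (17.2°).
Interpolate at f = 4/6 with slerp weights a = sin((1−f)δ)/sin δ ≈ 0.338, b = sin(fδ)/sin δ ≈ 0.672.
p = a·p₁ + b·p₂ ≈ (0.460, 0.709, 0.535); φ = arcsin(p_z) ≈ 32.31°, λ = atan2(p_y, p_x) ≈ 57.00°.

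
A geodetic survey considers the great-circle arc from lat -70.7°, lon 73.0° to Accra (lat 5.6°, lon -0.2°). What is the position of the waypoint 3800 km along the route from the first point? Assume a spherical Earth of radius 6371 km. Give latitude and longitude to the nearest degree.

≈ lat -46°, lon 22°

Write both endpoints as unit vectors p₁, p₂ with components (cos φ cos λ, cos φ sin λ, sin φ).
The central angle between the endpoints is δ = arccos(p₁·p₂) ≈ 1.568 rad (89.8°). The total great-circle distance is δ·R ≈ 1.568 × 6371 ≈ 9989 km, so the target fraction is f = 3800/9989 ≈ 0.380.
Interpolate at f ≈ 0.380 with slerp weights a = sin((1−f)δ)/sin δ ≈ 0.826, b = sin(fδ)/sin δ ≈ 0.562.
p = a·p₁ + b·p₂ ≈ (0.639, 0.259, -0.724); φ = arcsin(p_z) ≈ -46.42°, λ = atan2(p_y, p_x) ≈ 22.07°.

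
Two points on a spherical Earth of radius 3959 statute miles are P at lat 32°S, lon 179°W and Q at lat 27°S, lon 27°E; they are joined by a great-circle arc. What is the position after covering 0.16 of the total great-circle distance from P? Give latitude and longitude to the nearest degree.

Write both endpoints as unit vectors p₁, p₂ with components (cos φ cos λ, cos φ sin λ, sin φ).
The central angle between the endpoints is δ = arccos(p₁·p₂) ≈ 2.025 rad (116.0°).
Interpolate at f = 0.16 with slerp weights a = sin((1−f)δ)/sin δ ≈ 1.103, b = sin(fδ)/sin δ ≈ 0.354.
p = a·p₁ + b·p₂ ≈ (-0.654, 0.127, -0.745); φ = arcsin(p_z) ≈ -48.20°, λ = atan2(p_y, p_x) ≈ 169.02°.

≈ lat 48°S, lon 169°E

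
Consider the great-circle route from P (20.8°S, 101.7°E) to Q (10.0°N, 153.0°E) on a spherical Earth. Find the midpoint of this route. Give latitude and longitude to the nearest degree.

Write both endpoints as unit vectors p₁, p₂ with components (cos φ cos λ, cos φ sin λ, sin φ).
The central angle between the endpoints is δ = arccos(p₁·p₂) ≈ 1.031 rad (59.1°).
Interpolate at f = 1/2 with slerp weights a = sin((1−f)δ)/sin δ ≈ 0.575, b = sin(fδ)/sin δ ≈ 0.575.
p = a·p₁ + b·p₂ ≈ (-0.613, 0.783, -0.104); φ = arcsin(p_z) ≈ -5.99°, λ = atan2(p_y, p_x) ≈ 128.07°.

≈ (6°S, 128°E)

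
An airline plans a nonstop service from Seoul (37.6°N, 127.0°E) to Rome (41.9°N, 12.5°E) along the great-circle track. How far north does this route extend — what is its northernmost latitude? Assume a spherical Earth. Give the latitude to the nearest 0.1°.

The great circle lies in the plane with unit normal n̂ = (p₁ × p₂)/|p₁ × p₂|.
Here n̂_z ≈ -0.544; the vertex latitude is φ_max = arccos|n̂_z| ≈ 57.1°.
Check via Clairaut: cos φ_max = |cos φ₁| · sin C = cos(37.6°)·sin(43.4°) ≈ 0.544, again giving ≈ 57.1°.

≈ 57.1°N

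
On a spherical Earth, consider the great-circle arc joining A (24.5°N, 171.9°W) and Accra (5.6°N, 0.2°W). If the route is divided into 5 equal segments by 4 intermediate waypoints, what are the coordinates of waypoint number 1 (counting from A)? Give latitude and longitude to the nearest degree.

≈ (53°N, 159°W)

The haversine formula gives a central angle δ ≈ 2.598 rad (148.8°) between the endpoints.
Interpolate at f = 1/5 with slerp weights a = sin((1−f)δ)/sin δ ≈ 1.689, b = sin(fδ)/sin δ ≈ 0.959.
p = a·p₁ + b·p₂ ≈ (-0.567, -0.220, 0.794); φ = arcsin(p_z) ≈ 52.56°, λ = atan2(p_y, p_x) ≈ -158.80°.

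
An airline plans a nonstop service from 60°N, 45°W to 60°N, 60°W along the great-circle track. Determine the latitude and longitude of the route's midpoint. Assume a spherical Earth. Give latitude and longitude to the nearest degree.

≈ 60°N, 52°W

Write both endpoints as unit vectors p₁, p₂ with components (cos φ cos λ, cos φ sin λ, sin φ).
The central angle between the endpoints is δ = arccos(p₁·p₂) ≈ 0.131 rad (7.5°).
Interpolate at f = 1/2 with slerp weights a = sin((1−f)δ)/sin δ ≈ 0.501, b = sin(fδ)/sin δ ≈ 0.501.
p = a·p₁ + b·p₂ ≈ (0.302, -0.394, 0.868); φ = arcsin(p_z) ≈ 60.21°, λ = atan2(p_y, p_x) ≈ -52.50°.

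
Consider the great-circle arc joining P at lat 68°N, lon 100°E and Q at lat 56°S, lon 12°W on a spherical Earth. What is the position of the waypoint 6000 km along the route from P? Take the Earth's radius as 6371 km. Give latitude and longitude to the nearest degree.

≈ lat 29°N, lon 36°E

Write both endpoints as unit vectors p₁, p₂ with components (cos φ cos λ, cos φ sin λ, sin φ).
The central angle between the endpoints is δ = arccos(p₁·p₂) ≈ 2.581 rad (147.9°). The total great-circle distance is δ·R ≈ 2.581 × 6371 ≈ 16446 km, so the target fraction is f = 6000/16446 ≈ 0.365.
Interpolate at f ≈ 0.365 with slerp weights a = sin((1−f)δ)/sin δ ≈ 1.877, b = sin(fδ)/sin δ ≈ 1.522.
p = a·p₁ + b·p₂ ≈ (0.710, 0.516, 0.479); φ = arcsin(p_z) ≈ 28.63°, λ = atan2(p_y, p_x) ≈ 35.98°.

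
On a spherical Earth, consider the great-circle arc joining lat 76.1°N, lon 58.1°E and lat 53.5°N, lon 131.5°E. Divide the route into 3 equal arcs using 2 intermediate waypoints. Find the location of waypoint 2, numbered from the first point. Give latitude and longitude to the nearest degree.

From cos δ = sin φ₁ sin φ₂ + cos φ₁ cos φ₂ cos Δλ, the central angle is δ ≈ 0.607 rad (34.8°).
Interpolate at f = 2/3 with slerp weights a = sin((1−f)δ)/sin δ ≈ 0.352, b = sin(fδ)/sin δ ≈ 0.690.
p = a·p₁ + b·p₂ ≈ (-0.227, 0.379, 0.897); φ = arcsin(p_z) ≈ 63.75°, λ = atan2(p_y, p_x) ≈ 120.93°.

≈ lat 64°N, lon 121°E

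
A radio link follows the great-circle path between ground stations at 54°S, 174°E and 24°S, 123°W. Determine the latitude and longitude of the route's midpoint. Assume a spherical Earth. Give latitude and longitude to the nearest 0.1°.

From cos δ = sin φ₁ sin φ₂ + cos φ₁ cos φ₂ cos Δλ, the central angle is δ ≈ 0.961 rad (55.1°).
Interpolate at f = 1/2 with slerp weights a = sin((1−f)δ)/sin δ ≈ 0.564, b = sin(fδ)/sin δ ≈ 0.564.
p = a·p₁ + b·p₂ ≈ (-0.610, -0.397, -0.685); φ = arcsin(p_z) ≈ -43.27°, λ = atan2(p_y, p_x) ≈ -146.93°.

≈ 43.3°S, 146.9°W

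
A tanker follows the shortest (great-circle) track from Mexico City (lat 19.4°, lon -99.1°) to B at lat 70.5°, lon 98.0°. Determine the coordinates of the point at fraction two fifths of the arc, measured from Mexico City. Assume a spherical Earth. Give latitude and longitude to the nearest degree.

Write both endpoints as unit vectors p₁, p₂ with components (cos φ cos λ, cos φ sin λ, sin φ).
The central angle between the endpoints is δ = arccos(p₁·p₂) ≈ 1.559 rad (89.3°).
Interpolate at f = 2/5 with slerp weights a = sin((1−f)δ)/sin δ ≈ 0.805, b = sin(fδ)/sin δ ≈ 0.584.
p = a·p₁ + b·p₂ ≈ (-0.147, -0.557, 0.818); φ = arcsin(p_z) ≈ 54.86°, λ = atan2(p_y, p_x) ≈ -104.81°.

≈ lat 55°, lon -105°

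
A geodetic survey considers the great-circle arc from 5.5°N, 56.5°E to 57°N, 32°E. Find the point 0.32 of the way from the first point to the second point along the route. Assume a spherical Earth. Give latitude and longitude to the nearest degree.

≈ 22°N, 51°E

Write both endpoints as unit vectors p₁, p₂ with components (cos φ cos λ, cos φ sin λ, sin φ).
The central angle between the endpoints is δ = arccos(p₁·p₂) ≈ 0.960 rad (55.0°).
Interpolate at f = 0.32 with slerp weights a = sin((1−f)δ)/sin δ ≈ 0.741, b = sin(fδ)/sin δ ≈ 0.369.
p = a·p₁ + b·p₂ ≈ (0.578, 0.722, 0.381); φ = arcsin(p_z) ≈ 22.37°, λ = atan2(p_y, p_x) ≈ 51.33°.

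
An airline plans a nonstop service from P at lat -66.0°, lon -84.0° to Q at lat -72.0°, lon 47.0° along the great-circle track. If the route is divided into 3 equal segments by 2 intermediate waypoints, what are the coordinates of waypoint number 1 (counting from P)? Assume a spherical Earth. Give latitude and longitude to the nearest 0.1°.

From cos δ = sin φ₁ sin φ₂ + cos φ₁ cos φ₂ cos Δλ, the central angle is δ ≈ 0.666 rad (38.2°).
Interpolate at f = 1/3 with slerp weights a = sin((1−f)δ)/sin δ ≈ 0.695, b = sin(fδ)/sin δ ≈ 0.356.
p = a·p₁ + b·p₂ ≈ (0.105, -0.201, -0.974); φ = arcsin(p_z) ≈ -76.92°, λ = atan2(p_y, p_x) ≈ -62.46°.

≈ lat -76.9°, lon -62.5°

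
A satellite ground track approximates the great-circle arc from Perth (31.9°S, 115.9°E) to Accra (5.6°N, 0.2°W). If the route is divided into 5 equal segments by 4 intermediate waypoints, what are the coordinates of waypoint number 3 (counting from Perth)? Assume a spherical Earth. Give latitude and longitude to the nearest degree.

Convert each endpoint to a unit vector on the sphere (x = cos φ cos λ, y = cos φ sin λ, z = sin φ).
The central angle between the endpoints is δ = arccos(p₁·p₂) ≈ 2.008 rad (115.0°).
Interpolate at f = 3/5 with slerp weights a = sin((1−f)δ)/sin δ ≈ 0.794, b = sin(fδ)/sin δ ≈ 1.031.
p = a·p₁ + b·p₂ ≈ (0.731, 0.603, -0.319); φ = arcsin(p_z) ≈ -18.61°, λ = atan2(p_y, p_x) ≈ 39.51°.

≈ 19°S, 40°E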